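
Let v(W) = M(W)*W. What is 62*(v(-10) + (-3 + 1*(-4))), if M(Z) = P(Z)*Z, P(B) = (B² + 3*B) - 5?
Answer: 402566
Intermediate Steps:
P(B) = -5 + B² + 3*B
M(Z) = Z*(-5 + Z² + 3*Z) (M(Z) = (-5 + Z² + 3*Z)*Z = Z*(-5 + Z² + 3*Z))
v(W) = W²*(-5 + W² + 3*W) (v(W) = (W*(-5 + W² + 3*W))*W = W²*(-5 + W² + 3*W))
62*(v(-10) + (-3 + 1*(-4))) = 62*((-10)²*(-5 + (-10)² + 3*(-10)) + (-3 + 1*(-4))) = 62*(100*(-5 + 100 - 30) + (-3 - 4)) = 62*(100*65 - 7) = 62*(6500 - 7) = 62*6493 = 402566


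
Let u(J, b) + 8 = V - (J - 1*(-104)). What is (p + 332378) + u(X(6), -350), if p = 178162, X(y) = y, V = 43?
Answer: 510465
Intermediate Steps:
u(J, b) = -69 - J (u(J, b) = -8 + (43 - (J - 1*(-104))) = -8 + (43 - (J + 104)) = -8 + (43 - (104 + J)) = -8 + (43 + (-104 - J)) = -8 + (-61 - J) = -69 - J)
(p + 332378) + u(X(6), -350) = (178162 + 332378) + (-69 - 1*6) = 510540 + (-69 - 6) = 510540 - 75 = 510465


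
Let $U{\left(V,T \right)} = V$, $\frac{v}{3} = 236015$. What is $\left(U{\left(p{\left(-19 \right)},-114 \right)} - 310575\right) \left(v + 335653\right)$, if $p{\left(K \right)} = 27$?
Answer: $-324118326504$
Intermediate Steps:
$v = 708045$ ($v = 3 \cdot 236015 = 708045$)
$\left(U{\left(p{\left(-19 \right)},-114 \right)} - 310575\right) \left(v + 335653\right) = \left(27 - 310575\right) \left(708045 + 335653\right) = \left(-310548\right) 1043698 = -324118326504$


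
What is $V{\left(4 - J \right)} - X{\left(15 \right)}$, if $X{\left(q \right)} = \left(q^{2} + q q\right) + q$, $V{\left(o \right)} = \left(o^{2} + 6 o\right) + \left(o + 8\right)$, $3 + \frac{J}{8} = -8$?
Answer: $8651$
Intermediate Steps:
$J = -88$ ($J = -24 + 8 \left(-8\right) = -24 - 64 = -88$)
$V{\left(o \right)} = 8 + o^{2} + 7 o$ ($V{\left(o \right)} = \left(o^{2} + 6 o\right) + \left(8 + o\right) = 8 + o^{2} + 7 o$)
$X{\left(q \right)} = q + 2 q^{2}$ ($X{\left(q \right)} = \left(q^{2} + q^{2}\right) + q = 2 q^{2} + q = q + 2 q^{2}$)
$V{\left(4 - J \right)} - X{\left(15 \right)} = \left(8 + \left(4 - -88\right)^{2} + 7 \left(4 - -88\right)\right) - 15 \left(1 + 2 \cdot 15\right) = \left(8 + \left(4 + 88\right)^{2} + 7 \left(4 + 88\right)\right) - 15 \left(1 + 30\right) = \left(8 + 92^{2} + 7 \cdot 92\right) - 15 \cdot 31 = \left(8 + 8464 + 644\right) - 465 = 9116 - 465 = 8651$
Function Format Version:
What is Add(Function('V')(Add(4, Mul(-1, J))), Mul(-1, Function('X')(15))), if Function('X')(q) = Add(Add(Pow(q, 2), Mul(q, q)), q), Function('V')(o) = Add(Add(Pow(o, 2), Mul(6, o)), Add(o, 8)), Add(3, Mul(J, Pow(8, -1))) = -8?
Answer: 8651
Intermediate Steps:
J = -88 (J = Add(-24, Mul(8, -8)) = Add(-24, -64) = -88)
Function('V')(o) = Add(8, Pow(o, 2), Mul(7, o)) (Function('V')(o) = Add(Add(Pow(o, 2), Mul(6, o)), Add(8, o)) = Add(8, Pow(o, 2), Mul(7, o)))
Function('X')(q) = Add(q, Mul(2, Pow(q, 2))) (Function('X')(q) = Add(Add(Pow(q, 2), Pow(q, 2)), q) = Add(Mul(2, Pow(q, 2)), q) = Add(q, Mul(2, Pow(q, 2))))
Add(Function('V')(Add(4, Mul(-1, J))), Mul(-1, Function('X')(15))) = Add(Add(8, Pow(Add(4, Mul(-1, -88)), 2), Mul(7, Add(4, Mul(-1, -88)))), Mul(-1, Mul(15, Add(1, Mul(2, 15))))) = Add(Add(8, Pow(Add(4, 88), 2), Mul(7, Add(4, 88))), Mul(-1, Mul(15, Add(1, 30)))) = Add(Add(8, Pow(92, 2), Mul(7, 92)), Mul(-1, Mul(15, 31))) = Add(Add(8, 8464, 644), Mul(-1, 465)) = Add(9116, -465) = 8651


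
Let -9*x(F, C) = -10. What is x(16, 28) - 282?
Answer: -2528/9 ≈ -280.89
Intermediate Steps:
x(F, C) = 10/9 (x(F, C) = -⅑*(-10) = 10/9)
x(16, 28) - 282 = 10/9 - 282 = -2528/9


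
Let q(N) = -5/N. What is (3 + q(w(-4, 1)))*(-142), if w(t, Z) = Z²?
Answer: 284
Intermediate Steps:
(3 + q(w(-4, 1)))*(-142) = (3 - 5/(1²))*(-142) = (3 - 5/1)*(-142) = (3 - 5*1)*(-142) = (3 - 5)*(-142) = -2*(-142) = 284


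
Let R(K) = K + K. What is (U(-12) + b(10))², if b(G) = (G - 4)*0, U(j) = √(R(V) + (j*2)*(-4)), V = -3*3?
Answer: 78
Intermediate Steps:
V = -9
R(K) = 2*K
U(j) = √(-18 - 8*j) (U(j) = √(2*(-9) + (j*2)*(-4)) = √(-18 + (2*j)*(-4)) = √(-18 - 8*j))
b(G) = 0 (b(G) = (-4 + G)*0 = 0)
(U(-12) + b(10))² = (√(-18 - 8*(-12)) + 0)² = (√(-18 + 96) + 0)² = (√78 + 0)² = (√78)² = 78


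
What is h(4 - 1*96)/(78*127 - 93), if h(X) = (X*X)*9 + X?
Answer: 76084/9813 ≈ 7.7534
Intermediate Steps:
h(X) = X + 9*X**2 (h(X) = X**2*9 + X = 9*X**2 + X = X + 9*X**2)
h(4 - 1*96)/(78*127 - 93) = ((4 - 1*96)*(1 + 9*(4 - 1*96)))/(78*127 - 93) = ((4 - 96)*(1 + 9*(4 - 96)))/(9906 - 93) = -92*(1 + 9*(-92))/9813 = -92*(1 - 828)*(1/9813) = -92*(-827)*(1/9813) = 76084*(1/9813) = 76084/9813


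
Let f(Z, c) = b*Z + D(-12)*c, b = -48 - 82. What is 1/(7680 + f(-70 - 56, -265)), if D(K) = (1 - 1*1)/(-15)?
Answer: 1/24060 ≈ 4.1563e-5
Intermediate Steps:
b = -130
D(K) = 0 (D(K) = (1 - 1)*(-1/15) = 0*(-1/15) = 0)
f(Z, c) = -130*Z (f(Z, c) = -130*Z + 0*c = -130*Z + 0 = -130*Z)
1/(7680 + f(-70 - 56, -265)) = 1/(7680 - 130*(-70 - 56)) = 1/(7680 - 130*(-126)) = 1/(7680 + 16380) = 1/24060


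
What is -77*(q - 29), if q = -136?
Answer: 12705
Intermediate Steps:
-77*(q - 29) = -77*(-136 - 29) = -77*(-165) = 12705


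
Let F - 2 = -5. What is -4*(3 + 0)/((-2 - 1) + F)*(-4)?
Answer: -8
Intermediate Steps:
F = -3 (F = 2 - 5 = -3)
-4*(3 + 0)/((-2 - 1) + F)*(-4) = -4*(3 + 0)/((-2 - 1) - 3)*(-4) = -12/(-3 - 3)*(-4) = -12/(-6)*(-4) = -12*(-1)/6*(-4) = -4*(-½)*(-4) = 2*(-4) = -8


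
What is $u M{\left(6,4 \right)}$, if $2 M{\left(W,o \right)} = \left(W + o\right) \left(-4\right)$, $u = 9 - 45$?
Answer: $720$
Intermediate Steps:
$u = -36$ ($u = 9 - 45 = -36$)
$M{\left(W,o \right)} = - 2 W - 2 o$ ($M{\left(W,o \right)} = \frac{\left(W + o\right) \left(-4\right)}{2} = \frac{- 4 W - 4 o}{2} = - 2 W - 2 o$)
$u M{\left(6,4 \right)} = - 36 \left(\left(-2\right) 6 - 8\right) = - 36 \left(-12 - 8\right) = \left(-36\right) \left(-20\right) = 720$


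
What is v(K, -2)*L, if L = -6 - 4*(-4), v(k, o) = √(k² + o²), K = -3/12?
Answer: 5*√65/2 ≈ 20.156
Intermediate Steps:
K = -¼ (K = -3*1/12 = -¼ ≈ -0.25000)
L = 10 (L = -6 + 16 = 10)
v(K, -2)*L = √((-¼)² + (-2)²)*10 = √(1/16 + 4)*10 = √(65/16)*10 = (√65/4)*10 = 5*√65/2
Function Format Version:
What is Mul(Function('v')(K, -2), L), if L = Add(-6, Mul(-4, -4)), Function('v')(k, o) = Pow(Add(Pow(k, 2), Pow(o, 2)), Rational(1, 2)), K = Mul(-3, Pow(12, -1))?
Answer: Mul(Rational(5, 2), Pow(65, Rational(1, 2))) ≈ 20.156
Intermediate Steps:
K = Rational(-1, 4) (K = Mul(-3, Rational(1, 12)) = Rational(-1, 4) ≈ -0.25000)
L = 10 (L = Add(-6, 16) = 10)
Mul(Function('v')(K, -2), L) = Mul(Pow(Add(Pow(Rational(-1, 4), 2), Pow(-2, 2)), Rational(1, 2)), 10) = Mul(Pow(Add(Rational(1, 16), 4), Rational(1, 2)), 10) = Mul(Pow(Rational(65, 16), Rational(1, 2)), 10) = Mul(Mul(Rational(1, 4), Pow(65, Rational(1, 2))), 10) = Mul(Rational(5, 2), Pow(65, Rational(1, 2)))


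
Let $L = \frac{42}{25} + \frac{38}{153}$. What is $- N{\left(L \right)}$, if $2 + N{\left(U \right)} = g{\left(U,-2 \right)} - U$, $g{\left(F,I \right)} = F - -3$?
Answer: $-1$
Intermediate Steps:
$g{\left(F,I \right)} = 3 + F$ ($g{\left(F,I \right)} = F + 3 = 3 + F$)
$L = \frac{7376}{3825}$ ($L = 42 \cdot \frac{1}{25} + 38 \cdot \frac{1}{153} = \frac{42}{25} + \frac{38}{153} = \frac{7376}{3825} \approx 1.9284$)
$N{\left(U \right)} = 1$ ($N{\left(U \right)} = -2 + \left(\left(3 + U\right) - U\right) = -2 + 3 = 1$)
$- N{\left(L \right)} = \left(-1\right) 1 = -1$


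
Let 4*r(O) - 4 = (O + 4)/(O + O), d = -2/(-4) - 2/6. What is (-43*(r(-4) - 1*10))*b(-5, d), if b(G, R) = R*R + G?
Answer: -7697/4 ≈ -1924.3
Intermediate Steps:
d = ⅙ (d = -2*(-¼) - 2*⅙ = ½ - ⅓ = ⅙ ≈ 0.16667)
b(G, R) = G + R² (b(G, R) = R² + G = G + R²)
r(O) = 1 + (4 + O)/(8*O) (r(O) = 1 + ((O + 4)/(O + O))/4 = 1 + ((4 + O)/((2*O)))/4 = 1 + ((4 + O)*(1/(2*O)))/4 = 1 + ((4 + O)/(2*O))/4 = 1 + (4 + O)/(8*O))
(-43*(r(-4) - 1*10))*b(-5, d) = (-43*((⅛)*(4 + 9*(-4))/(-4) - 1*10))*(-5 + (⅙)²) = (-43*((⅛)*(-¼)*(4 - 36) - 10))*(-5 + 1/36) = -43*((⅛)*(-¼)*(-32) - 10)*(-179/36) = -43*(1 - 10)*(-179/36) = -43*(-9)*(-179/36) = 387*(-179/36) = -7697/4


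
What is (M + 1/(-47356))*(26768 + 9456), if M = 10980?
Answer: 4708838168224/11839 ≈ 3.9774e+8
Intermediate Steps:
(M + 1/(-47356))*(26768 + 9456) = (10980 + 1/(-47356))*(26768 + 9456) = (10980 - 1/47356)*36224 = (519968879/47356)*36224 = 4708838168224/11839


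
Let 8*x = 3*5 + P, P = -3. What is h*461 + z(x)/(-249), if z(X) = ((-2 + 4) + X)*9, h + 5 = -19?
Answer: -1836645/166 ≈ -11064.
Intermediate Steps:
h = -24 (h = -5 - 19 = -24)
x = 3/2 (x = (3*5 - 3)/8 = (15 - 3)/8 = (1/8)*12 = 3/2 ≈ 1.5000)
z(X) = 18 + 9*X (z(X) = (2 + X)*9 = 18 + 9*X)
h*461 + z(x)/(-249) = -24*461 + (18 + 9*(3/2))/(-249) = -11064 + (18 + 27/2)*(-1/249) = -11064 + (63/2)*(-1/249) = -11064 - 21/166 = -1836645/166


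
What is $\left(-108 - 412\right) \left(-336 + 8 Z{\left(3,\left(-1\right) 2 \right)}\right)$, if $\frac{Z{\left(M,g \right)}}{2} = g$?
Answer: $191360$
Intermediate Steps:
$Z{\left(M,g \right)} = 2 g$
$\left(-108 - 412\right) \left(-336 + 8 Z{\left(3,\left(-1\right) 2 \right)}\right) = \left(-108 - 412\right) \left(-336 + 8 \cdot 2 \left(\left(-1\right) 2\right)\right) = - 520 \left(-336 + 8 \cdot 2 \left(-2\right)\right) = - 520 \left(-336 + 8 \left(-4\right)\right) = - 520 \left(-336 - 32\right) = \left(-520\right) \left(-368\right) = 191360$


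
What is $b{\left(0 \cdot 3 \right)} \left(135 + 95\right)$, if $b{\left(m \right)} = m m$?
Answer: $0$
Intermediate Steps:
$b{\left(m \right)} = m^{2}$
$b{\left(0 \cdot 3 \right)} \left(135 + 95\right) = \left(0 \cdot 3\right)^{2} \left(135 + 95\right) = 0^{2} \cdot 230 = 0 \cdot 230 = 0$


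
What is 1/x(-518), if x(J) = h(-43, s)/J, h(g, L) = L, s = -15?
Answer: 518/15 ≈ 34.533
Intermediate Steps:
x(J) = -15/J
1/x(-518) = 1/(-15/(-518)) = 1/(-15*(-1/518)) = 1/(15/518) = 518/15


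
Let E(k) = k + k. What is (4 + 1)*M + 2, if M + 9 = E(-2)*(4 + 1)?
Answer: -143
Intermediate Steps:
E(k) = 2*k
M = -29 (M = -9 + (2*(-2))*(4 + 1) = -9 - 4*5 = -9 - 20 = -29)
(4 + 1)*M + 2 = (4 + 1)*(-29) + 2 = 5*(-29) + 2 = -145 + 2 = -143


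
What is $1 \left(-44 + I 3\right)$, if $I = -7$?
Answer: $-65$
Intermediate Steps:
$1 \left(-44 + I 3\right) = 1 \left(-44 - 21\right) = 1 \left(-65\right) = -65$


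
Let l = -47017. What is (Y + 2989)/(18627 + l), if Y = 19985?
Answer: -11487/14195 ≈ -0.80923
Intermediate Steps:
(Y + 2989)/(18627 + l) = (19985 + 2989)/(18627 - 47017) = 22974/(-28390) = 22974*(-1/28390) = -11487/14195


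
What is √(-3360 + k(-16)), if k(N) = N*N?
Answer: 4*I*√194 ≈ 55.714*I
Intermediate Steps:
k(N) = N²
√(-3360 + k(-16)) = √(-3360 + (-16)²) = √(-3360 + 256) = √(-3104) = 4*I*√194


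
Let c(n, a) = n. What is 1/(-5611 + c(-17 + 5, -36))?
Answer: -1/5623 ≈ -0.00017784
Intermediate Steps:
1/(-5611 + c(-17 + 5, -36)) = 1/(-5611 + (-17 + 5)) = 1/(-5611 - 12) = 1/(-5623) = -1/5623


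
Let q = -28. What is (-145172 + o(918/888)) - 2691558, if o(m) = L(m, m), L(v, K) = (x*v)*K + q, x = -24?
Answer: -7767113631/2738 ≈ -2.8368e+6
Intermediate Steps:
L(v, K) = -28 - 24*K*v (L(v, K) = (-24*v)*K - 28 = -24*K*v - 28 = -28 - 24*K*v)
o(m) = -28 - 24*m**2 (o(m) = -28 - 24*m*m = -28 - 24*m**2)
(-145172 + o(918/888)) - 2691558 = (-145172 + (-28 - 24*(918/888)**2)) - 2691558 = (-145172 + (-28 - 24*(918*(1/888))**2)) - 2691558 = (-145172 + (-28 - 24*(153/148)**2)) - 2691558 = (-145172 + (-28 - 24*23409/21904)) - 2691558 = (-145172 + (-28 - 70227/2738)) - 2691558 = (-145172 - 146891/2738) - 2691558 = -397627827/2738 - 2691558 = -7767113631/2738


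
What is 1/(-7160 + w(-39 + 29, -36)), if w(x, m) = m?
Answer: -1/7196 ≈ -0.00013897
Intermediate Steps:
1/(-7160 + w(-39 + 29, -36)) = 1/(-7160 - 36) = 1/(-7196) = -1/7196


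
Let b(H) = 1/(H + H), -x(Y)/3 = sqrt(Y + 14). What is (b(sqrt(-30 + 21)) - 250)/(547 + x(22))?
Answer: -250/529 - I/3174 ≈ -0.47259 - 0.00031506*I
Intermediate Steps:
x(Y) = -3*sqrt(14 + Y) (x(Y) = -3*sqrt(Y + 14) = -3*sqrt(14 + Y))
b(H) = 1/(2*H)
(b(sqrt(-30 + 21)) - 250)/(547 + x(22)) = (1/(2*(sqrt(-30 + 21))) - 250)/(547 - 3*sqrt(14 + 22)) = (1/(2*(sqrt(-9))) - 250)/(547 - 3*sqrt(36)) = (1/(2*((3*I))) - 250)/(547 - 3*6) = ((-I/3)/2 - 250)/(547 - 18) = (-I/6 - 250)/529 = (-250 - I/6)*(1/529) = -250/529 - I/3174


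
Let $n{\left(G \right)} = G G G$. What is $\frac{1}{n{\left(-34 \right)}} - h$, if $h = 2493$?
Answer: $- \frac{97984873}{39304} \approx -2493.0$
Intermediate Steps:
$n{\left(G \right)} = G^{3}$ ($n{\left(G \right)} = G^{2} G = G^{3}$)
$\frac{1}{n{\left(-34 \right)}} - h = \frac{1}{\left(-34\right)^{3}} - 2493 = \frac{1}{-39304} - 2493 = - \frac{1}{39304} - 2493 = - \frac{97984873}{39304}$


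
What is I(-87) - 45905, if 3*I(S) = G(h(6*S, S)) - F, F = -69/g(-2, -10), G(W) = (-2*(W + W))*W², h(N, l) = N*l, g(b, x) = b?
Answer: -249768691873017/2 ≈ -1.2488e+14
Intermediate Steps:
G(W) = -4*W³ (G(W) = (-4*W)*W² = -4*W³)
F = 69/2 (F = -69/(-2) = -69*(-½) = 69/2 ≈ 34.500)
I(S) = -23/2 - 288*S⁶ (I(S) = (-4*216*S⁶ - 1*69/2)/3 = (-4*216*S⁶ - 69/2)/3 = (-864*S⁶ - 69/2)/3 = (-69/2 - 864*S⁶)/3 = -23/2 - 288*S⁶)
I(-87) - 45905 = (-23/2 - 288*(-87)⁶) - 45905 = (-23/2 - 288*433626201009) - 45905 = (-23/2 - 124884345890592) - 45905 = -249768691781207/2 - 45905 = -249768691873017/2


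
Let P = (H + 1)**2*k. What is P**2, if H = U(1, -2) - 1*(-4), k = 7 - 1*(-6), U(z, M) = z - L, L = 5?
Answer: 169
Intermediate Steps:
U(z, M) = -5 + z (U(z, M) = z - 1*5 = z - 5 = -5 + z)
k = 13 (k = 7 + 6 = 13)
H = 0 (H = (-5 + 1) - 1*(-4) = -4 + 4 = 0)
P = 13 (P = (0 + 1)**2*13 = 1**2*13 = 1*13 = 13)
P**2 = 13**2 = 169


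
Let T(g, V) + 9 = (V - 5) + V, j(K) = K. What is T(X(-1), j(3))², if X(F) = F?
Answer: 64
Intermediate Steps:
T(g, V) = -14 + 2*V (T(g, V) = -9 + ((V - 5) + V) = -9 + ((-5 + V) + V) = -9 + (-5 + 2*V) = -14 + 2*V)
T(X(-1), j(3))² = (-14 + 2*3)² = (-14 + 6)² = (-8)² = 64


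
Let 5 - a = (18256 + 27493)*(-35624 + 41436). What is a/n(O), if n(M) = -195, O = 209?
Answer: 88631061/65 ≈ 1.3636e+6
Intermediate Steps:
a = -265893183 (a = 5 - (18256 + 27493)*(-35624 + 41436) = 5 - 45749*5812 = 5 - 1*265893188 = 5 - 265893188 = -265893183)
a/n(O) = -265893183/(-195) = -265893183*(-1/195) = 88631061/65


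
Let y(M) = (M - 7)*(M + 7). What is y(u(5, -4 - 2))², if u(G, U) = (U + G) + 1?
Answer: 2401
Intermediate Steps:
u(G, U) = 1 + G + U (u(G, U) = (G + U) + 1 = 1 + G + U)
y(M) = (-7 + M)*(7 + M)
y(u(5, -4 - 2))² = (-49 + (1 + 5 + (-4 - 2))²)² = (-49 + (1 + 5 - 6)²)² = (-49 + 0²)² = (-49 + 0)² = (-49)² = 2401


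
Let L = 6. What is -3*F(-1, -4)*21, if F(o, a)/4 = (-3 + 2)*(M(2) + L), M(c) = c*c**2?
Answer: 3528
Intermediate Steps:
M(c) = c**3
F(o, a) = -56 (F(o, a) = 4*((-3 + 2)*(2**3 + 6)) = 4*(-(8 + 6)) = 4*(-1*14) = 4*(-14) = -56)
-3*F(-1, -4)*21 = -3*(-56)*21 = 168*21 = 3528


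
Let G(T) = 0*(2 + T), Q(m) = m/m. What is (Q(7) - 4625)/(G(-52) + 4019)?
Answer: -4624/4019 ≈ -1.1505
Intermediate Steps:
Q(m) = 1
G(T) = 0
(Q(7) - 4625)/(G(-52) + 4019) = (1 - 4625)/(0 + 4019) = -4624/4019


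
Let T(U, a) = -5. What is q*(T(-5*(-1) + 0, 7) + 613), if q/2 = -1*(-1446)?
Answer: 1758336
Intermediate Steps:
q = 2892 (q = 2*(-1*(-1446)) = 2*1446 = 2892)
q*(T(-5*(-1) + 0, 7) + 613) = 2892*(-5 + 613) = 2892*608 = 1758336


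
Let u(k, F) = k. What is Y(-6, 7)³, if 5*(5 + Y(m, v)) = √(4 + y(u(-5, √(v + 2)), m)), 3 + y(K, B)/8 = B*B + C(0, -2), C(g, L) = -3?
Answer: -1357/5 + 4238*√61/125 ≈ -6.6013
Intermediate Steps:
y(K, B) = -48 + 8*B² (y(K, B) = -24 + 8*(B*B - 3) = -24 + 8*(B² - 3) = -24 + 8*(-3 + B²) = -24 + (-24 + 8*B²) = -48 + 8*B²)
Y(m, v) = -5 + √(-44 + 8*m²)/5 (Y(m, v) = -5 + √(4 + (-48 + 8*m²))/5 = -5 + √(-44 + 8*m²)/5)
Y(-6, 7)³ = (-5 + 2*√(-11 + 2*(-6)²)/5)³ = (-5 + 2*√(-11 + 2*36)/5)³ = (-5 + 2*√(-11 + 72)/5)³ = (-5 + 2*√61/5)³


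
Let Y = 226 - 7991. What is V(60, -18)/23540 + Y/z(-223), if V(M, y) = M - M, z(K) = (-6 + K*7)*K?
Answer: -7765/349441 ≈ -0.022221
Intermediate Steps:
z(K) = K*(-6 + 7*K) (z(K) = (-6 + 7*K)*K = K*(-6 + 7*K))
Y = -7765
V(M, y) = 0
V(60, -18)/23540 + Y/z(-223) = 0/23540 - 7765*(-1/(223*(-6 + 7*(-223)))) = 0*(1/23540) - 7765*(-1/(223*(-6 - 1561))) = 0 - 7765/((-223*(-1567))) = 0 - 7765/349441 = -7765/349441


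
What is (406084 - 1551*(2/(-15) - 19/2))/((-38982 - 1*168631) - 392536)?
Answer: -4210253/6001490 ≈ -0.70153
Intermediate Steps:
(406084 - 1551*(2/(-15) - 19/2))/((-38982 - 1*168631) - 392536) = (406084 - 1551*(2*(-1/15) - 19*½))/((-38982 - 168631) - 392536) = (406084 - 1551*(-2/15 - 19/2))/(-207613 - 392536) = (406084 - 1551*(-289/30))/(-600149) = (406084 + 149413/10)*(-1/600149) = (4210253/10)*(-1/600149) = -4210253/6001490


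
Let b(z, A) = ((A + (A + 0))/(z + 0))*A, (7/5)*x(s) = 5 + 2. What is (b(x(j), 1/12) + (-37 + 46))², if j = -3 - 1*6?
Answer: 10504081/129600 ≈ 81.050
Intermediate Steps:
j = -9 (j = -3 - 6 = -9)
x(s) = 5 (x(s) = 5*(5 + 2)/7 = (5/7)*7 = 5)
b(z, A) = 2*A²/z (b(z, A) = ((A + A)/z)*A = ((2*A)/z)*A = (2*A/z)*A = 2*A²/z)
(b(x(j), 1/12) + (-37 + 46))² = (2*(1/12)²/5 + (-37 + 46))² = (2*(1/12)²*(⅕) + 9)² = (2*(1/144)*(⅕) + 9)² = (1/360 + 9)² = (3241/360)² = 10504081/129600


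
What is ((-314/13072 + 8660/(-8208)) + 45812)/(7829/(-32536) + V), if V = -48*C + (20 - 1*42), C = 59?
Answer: -32879030443945/2048521674807 ≈ -16.050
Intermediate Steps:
V = -2854 (V = -48*59 + (20 - 1*42) = -2832 + (20 - 42) = -2832 - 22 = -2854)
((-314/13072 + 8660/(-8208)) + 45812)/(7829/(-32536) + V) = ((-314/13072 + 8660/(-8208)) + 45812)/(7829/(-32536) - 2854) = ((-314*1/13072 + 8660*(-1/8208)) + 45812)/(7829*(-1/32536) - 2854) = ((-157/6536 - 2165/2052) + 45812)/(-7829/32536 - 2854) = (-190429/176472 + 45812)/(-92865573/32536) = (8084344835/176472)*(-32536/92865573) = -32879030443945/2048521674807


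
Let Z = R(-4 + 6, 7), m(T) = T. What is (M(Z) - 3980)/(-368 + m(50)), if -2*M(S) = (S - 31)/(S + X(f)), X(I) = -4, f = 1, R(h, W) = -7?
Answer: 43799/3498 ≈ 12.521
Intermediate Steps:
Z = -7
M(S) = -(-31 + S)/(2*(-4 + S)) (M(S) = -(S - 31)/(2*(S - 4)) = -(-31 + S)/(2*(-4 + S)))
(M(Z) - 3980)/(-368 + m(50)) = ((31 - 1*(-7))/(2*(-4 - 7)) - 3980)/(-368 + 50) = ((½)*(31 + 7)/(-11) - 3980)/(-318) = ((½)*(-1/11)*38 - 3980)*(-1/318) = (-19/11 - 3980)*(-1/318) = -43799/11*(-1/318) = 43799/3498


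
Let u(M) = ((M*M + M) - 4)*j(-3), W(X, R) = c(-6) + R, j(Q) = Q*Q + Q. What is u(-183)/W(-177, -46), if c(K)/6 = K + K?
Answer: -99906/59 ≈ -1693.3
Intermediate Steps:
j(Q) = Q + Q² (j(Q) = Q² + Q = Q + Q²)
c(K) = 12*K (c(K) = 6*(K + K) = 6*(2*K) = 12*K)
W(X, R) = -72 + R (W(X, R) = 12*(-6) + R = -72 + R)
u(M) = -24 + 6*M + 6*M² (u(M) = ((M*M + M) - 4)*(-3*(1 - 3)) = ((M² + M) - 4)*(-3*(-2)) = ((M + M²) - 4)*6 = (-4 + M + M²)*6 = -24 + 6*M + 6*M²)
u(-183)/W(-177, -46) = (-24 + 6*(-183) + 6*(-183)²)/(-72 - 46) = (-24 - 1098 + 6*33489)/(-118) = (-24 - 1098 + 200934)*(-1/118) = 199812*(-1/118) = -99906/59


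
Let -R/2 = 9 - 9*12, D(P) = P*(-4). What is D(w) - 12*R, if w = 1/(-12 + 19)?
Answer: -16636/7 ≈ -2376.6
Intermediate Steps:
w = 1/7 ≈ 0.14286
D(P) = -4*P
R = 198 (R = -2*(9 - 9*12) = -2*(9 - 108) = -2*(-99) = 198)
D(w) - 12*R = -4*1/7 - 12*198 = -4/7 - 2376 = -16636/7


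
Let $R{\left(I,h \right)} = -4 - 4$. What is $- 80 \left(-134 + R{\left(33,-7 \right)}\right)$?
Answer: $11360$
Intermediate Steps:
$R{\left(I,h \right)} = -8$ ($R{\left(I,h \right)} = -4 - 4 = -8$)
$- 80 \left(-134 + R{\left(33,-7 \right)}\right) = - 80 \left(-134 - 8\right) = \left(-80\right) \left(-142\right) = 11360$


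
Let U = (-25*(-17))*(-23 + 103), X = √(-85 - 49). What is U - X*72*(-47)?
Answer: 34000 + 3384*I*√134 ≈ 34000.0 + 39173.0*I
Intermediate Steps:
X = I*√134 (X = √(-134) = I*√134 ≈ 11.576*I)
U = 34000 (U = 425*80 = 34000)
U - X*72*(-47) = 34000 - (I*√134)*72*(-47) = 34000 - 72*I*√134*(-47) = 34000 - (-3384)*I*√134 = 34000 + 3384*I*√134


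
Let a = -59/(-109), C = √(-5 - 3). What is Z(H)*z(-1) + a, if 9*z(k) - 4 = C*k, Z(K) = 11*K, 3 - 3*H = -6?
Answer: 4973/327 - 22*I*√2/3 ≈ 15.208 - 10.371*I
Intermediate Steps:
H = 3 (H = 1 - ⅓*(-6) = 1 + 2 = 3)
C = 2*I*√2 (C = √(-8) = 2*I*√2 ≈ 2.8284*I)
a = 59/109 (a = -59*(-1/109) = 59/109 ≈ 0.54128)
z(k) = 4/9 + 2*I*k*√2/9 (z(k) = 4/9 + ((2*I*√2)*k)/9 = 4/9 + (2*I*k*√2)/9 = 4/9 + 2*I*k*√2/9)
Z(H)*z(-1) + a = (11*3)*(4/9 + (2/9)*I*(-1)*√2) + 59/109 = 33*(4/9 - 2*I*√2/9) + 59/109 = (44/3 - 22*I*√2/3) + 59/109 = 4973/327 - 22*I*√2/3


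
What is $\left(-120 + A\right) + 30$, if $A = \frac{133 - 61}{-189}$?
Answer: $- \frac{1898}{21} \approx -90.381$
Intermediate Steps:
$A = - \frac{8}{21}$ ($A = 72 \left(- \frac{1}{189}\right) = - \frac{8}{21} \approx -0.38095$)
$\left(-120 + A\right) + 30 = \left(-120 - \frac{8}{21}\right) + 30 = - \frac{2528}{21} + 30 = - \frac{1898}{21}$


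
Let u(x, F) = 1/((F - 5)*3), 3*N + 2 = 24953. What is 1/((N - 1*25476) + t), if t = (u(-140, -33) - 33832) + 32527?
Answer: -114/2104897 ≈ -5.4159e-5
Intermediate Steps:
N = 8317 (N = -⅔ + (⅓)*24953 = -⅔ + 24953/3 = 8317)
u(x, F) = 1/(-15 + 3*F) (u(x, F) = 1/((-5 + F)*3) = 1/(-15 + 3*F))
t = -148771/114 (t = (1/(3*(-5 - 33)) - 33832) + 32527 = ((⅓)/(-38) - 33832) + 32527 = ((⅓)*(-1/38) - 33832) + 32527 = (-1/114 - 33832) + 32527 = -3856849/114 + 32527 = -148771/114 ≈ -1305.0)
1/((N - 1*25476) + t) = 1/((8317 - 1*25476) - 148771/114) = 1/((8317 - 25476) - 148771/114) = 1/(-17159 - 148771/114) = 1/(-2104897/114) = -114/2104897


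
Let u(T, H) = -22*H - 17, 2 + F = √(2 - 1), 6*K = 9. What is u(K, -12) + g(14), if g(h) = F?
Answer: 246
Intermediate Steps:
K = 3/2 (K = (⅙)*9 = 3/2 ≈ 1.5000)
F = -1 (F = -2 + √(2 - 1) = -2 + √1 = -2 + 1 = -1)
g(h) = -1
u(T, H) = -17 - 22*H
u(K, -12) + g(14) = (-17 - 22*(-12)) - 1 = (-17 + 264) - 1 = 247 - 1 = 246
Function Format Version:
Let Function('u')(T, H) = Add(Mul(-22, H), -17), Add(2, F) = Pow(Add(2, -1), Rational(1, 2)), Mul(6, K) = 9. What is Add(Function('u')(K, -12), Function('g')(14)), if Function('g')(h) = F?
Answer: 246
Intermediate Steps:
K = Rational(3, 2) (K = Mul(Rational(1, 6), 9) = Rational(3, 2) ≈ 1.5000)
F = -1 (F = Add(-2, Pow(Add(2, -1), Rational(1, 2))) = Add(-2, Pow(1, Rational(1, 2))) = Add(-2, 1) = -1)
Function('g')(h) = -1
Function('u')(T, H) = Add(-17, Mul(-22, H))
Add(Function('u')(K, -12), Function('g')(14)) = Add(Add(-17, Mul(-22, -12)), -1) = Add(Add(-17, 264), -1) = Add(247, -1) = 246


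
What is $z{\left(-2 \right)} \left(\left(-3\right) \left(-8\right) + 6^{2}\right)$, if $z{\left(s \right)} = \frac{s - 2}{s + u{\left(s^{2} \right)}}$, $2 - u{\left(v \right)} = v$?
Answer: $60$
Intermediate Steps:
$u{\left(v \right)} = 2 - v$
$z{\left(s \right)} = \frac{-2 + s}{2 + s - s^{2}}$ ($z{\left(s \right)} = \frac{s - 2}{s - \left(-2 + s^{2}\right)} = \frac{-2 + s}{2 + s - s^{2}}$)
$z{\left(-2 \right)} \left(\left(-3\right) \left(-8\right) + 6^{2}\right) = - \frac{1}{1 - 2} \left(\left(-3\right) \left(-8\right) + 6^{2}\right) = - \frac{1}{-1} \left(24 + 36\right) = \left(-1\right) \left(-1\right) 60 = 1 \cdot 60 = 60$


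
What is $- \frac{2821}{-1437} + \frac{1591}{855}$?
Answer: $\frac{1566074}{409545} \approx 3.8239$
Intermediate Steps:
$- \frac{2821}{-1437} + \frac{1591}{855} = \left(-2821\right) \left(- \frac{1}{1437}\right) + 1591 \cdot \frac{1}{855} = \frac{2821}{1437} + \frac{1591}{855} = \frac{1566074}{409545}$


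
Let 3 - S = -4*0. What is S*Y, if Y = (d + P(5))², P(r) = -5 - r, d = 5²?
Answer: 675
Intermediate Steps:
d = 25
S = 3 (S = 3 - (-4)*0 = 3 - 1*0 = 3 + 0 = 3)
Y = 225 (Y = (25 + (-5 - 1*5))² = (25 + (-5 - 5))² = (25 - 10)² = 15² = 225)
S*Y = 3*225 = 675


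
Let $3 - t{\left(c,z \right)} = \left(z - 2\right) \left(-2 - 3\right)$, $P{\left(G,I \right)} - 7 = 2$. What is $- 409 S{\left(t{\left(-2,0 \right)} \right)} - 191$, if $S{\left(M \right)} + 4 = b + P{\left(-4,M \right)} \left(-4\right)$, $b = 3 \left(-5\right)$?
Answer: $22304$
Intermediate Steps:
$P{\left(G,I \right)} = 9$ ($P{\left(G,I \right)} = 7 + 2 = 9$)
$t{\left(c,z \right)} = -7 + 5 z$ ($t{\left(c,z \right)} = 3 - \left(z - 2\right) \left(-2 - 3\right) = 3 - \left(-2 + z\right) \left(-5\right) = 3 - \left(10 - 5 z\right) = 3 + \left(-10 + 5 z\right) = -7 + 5 z$)
$b = -15$
$S{\left(M \right)} = -55$ ($S{\left(M \right)} = -4 + \left(-15 + 9 \left(-4\right)\right) = -4 - 51 = -55$)
$- 409 S{\left(t{\left(-2,0 \right)} \right)} - 191 = \left(-409\right) \left(-55\right) - 191 = 22495 - 191 = 22304$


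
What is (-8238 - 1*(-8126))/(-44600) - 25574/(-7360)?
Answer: 14267809/4103200 ≈ 3.4772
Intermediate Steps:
(-8238 - 1*(-8126))/(-44600) - 25574/(-7360) = (-8238 + 8126)*(-1/44600) - 25574*(-1/7360) = -112*(-1/44600) + 12787/3680 = 14/5575 + 12787/3680 = 14267809/4103200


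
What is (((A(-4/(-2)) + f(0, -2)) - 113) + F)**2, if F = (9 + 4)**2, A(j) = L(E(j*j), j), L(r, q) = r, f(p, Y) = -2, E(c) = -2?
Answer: 2704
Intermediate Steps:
A(j) = -2
F = 169 (F = 13**2 = 169)
(((A(-4/(-2)) + f(0, -2)) - 113) + F)**2 = (((-2 - 2) - 113) + 169)**2 = ((-4 - 113) + 169)**2 = (-117 + 169)**2 = 52**2 = 2704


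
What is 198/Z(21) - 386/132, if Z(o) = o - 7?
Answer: 5183/462 ≈ 11.219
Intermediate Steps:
Z(o) = -7 + o
198/Z(21) - 386/132 = 198/(-7 + 21) - 386/132 = 198/14 - 386*1/132 = 198*(1/14) - 193/66 = 99/7 - 193/66 = 5183/462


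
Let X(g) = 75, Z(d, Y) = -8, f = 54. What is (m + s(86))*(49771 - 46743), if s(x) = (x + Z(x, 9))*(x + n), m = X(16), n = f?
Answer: 33292860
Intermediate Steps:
n = 54
m = 75
s(x) = (-8 + x)*(54 + x) (s(x) = (x - 8)*(x + 54) = (-8 + x)*(54 + x))
(m + s(86))*(49771 - 46743) = (75 + (-432 + 86² + 46*86))*(49771 - 46743) = (75 + (-432 + 7396 + 3956))*3028 = (75 + 10920)*3028 = 10995*3028 = 33292860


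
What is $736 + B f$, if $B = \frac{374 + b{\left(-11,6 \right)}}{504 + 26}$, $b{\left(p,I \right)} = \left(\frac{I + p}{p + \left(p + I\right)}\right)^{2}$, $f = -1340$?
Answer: $- \frac{1423499}{6784} \approx -209.83$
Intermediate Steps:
$b{\left(p,I \right)} = \frac{\left(I + p\right)^{2}}{\left(I + 2 p\right)^{2}}$ ($b{\left(p,I \right)} = \left(\frac{I + p}{p + \left(I + p\right)}\right)^{2} = \left(\frac{I + p}{I + 2 p}\right)^{2} = \frac{\left(I + p\right)^{2}}{\left(I + 2 p\right)^{2}}$)
$B = \frac{95769}{135680}$ ($B = \frac{374 + \frac{\left(6 - 11\right)^{2}}{\left(6 + 2 \left(-11\right)\right)^{2}}}{504 + 26} = \frac{374 + \frac{\left(-5\right)^{2}}{\left(6 - 22\right)^{2}}}{530} = \left(374 + \frac{25}{256}\right) \frac{1}{530} = \frac{95769}{256} \cdot \frac{1}{530} = \frac{95769}{135680} \approx 0.70584$)
$736 + B f = 736 + \frac{95769}{135680} \left(-1340\right) = 736 - \frac{6416523}{6784} = - \frac{1423499}{6784}$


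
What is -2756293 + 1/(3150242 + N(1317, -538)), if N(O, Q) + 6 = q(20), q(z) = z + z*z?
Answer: -8684131078207/3150656 ≈ -2.7563e+6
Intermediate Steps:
q(z) = z + z²
N(O, Q) = 414 (N(O, Q) = -6 + 20*(1 + 20) = -6 + 20*21 = -6 + 420 = 414)
-2756293 + 1/(3150242 + N(1317, -538)) = -2756293 + 1/(3150242 + 414) = -2756293 + 1/3150656 = -8684131078207/3150656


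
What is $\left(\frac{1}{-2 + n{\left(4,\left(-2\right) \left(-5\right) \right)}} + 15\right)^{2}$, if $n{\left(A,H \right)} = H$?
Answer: $\frac{14641}{64} \approx 228.77$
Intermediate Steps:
$\left(\frac{1}{-2 + n{\left(4,\left(-2\right) \left(-5\right) \right)}} + 15\right)^{2} = \left(\frac{1}{-2 - -10} + 15\right)^{2} = \left(\frac{1}{-2 + 10} + 15\right)^{2} = \left(\frac{1}{8} + 15\right)^{2} = \left(\frac{121}{8}\right)^{2} = \frac{14641}{64}$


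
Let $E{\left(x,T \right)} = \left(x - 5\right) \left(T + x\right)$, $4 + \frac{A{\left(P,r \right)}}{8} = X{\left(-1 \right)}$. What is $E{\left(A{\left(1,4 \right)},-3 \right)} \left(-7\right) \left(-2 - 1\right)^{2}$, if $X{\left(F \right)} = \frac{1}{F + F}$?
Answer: $-100737$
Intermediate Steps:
$X{\left(F \right)} = \frac{1}{2 F}$
$A{\left(P,r \right)} = -36$ ($A{\left(P,r \right)} = -32 + 8 \frac{1}{2 \left(-1\right)} = -32 + 8 \cdot \frac{1}{2} \left(-1\right) = -32 + 8 \left(- \frac{1}{2}\right) = -32 - 4 = -36$)
$E{\left(x,T \right)} = \left(-5 + x\right) \left(T + x\right)$ ($E{\left(x,T \right)} = \left(x - 5\right) \left(T + x\right) = \left(-5 + x\right) \left(T + x\right)$)
$E{\left(A{\left(1,4 \right)},-3 \right)} \left(-7\right) \left(-2 - 1\right)^{2} = \left(\left(-36\right)^{2} - -15 - -180 - -108\right) \left(-7\right) \left(-2 - 1\right)^{2} = \left(1296 + 15 + 180 + 108\right) \left(-7\right) \left(-3\right)^{2} = 1599 \left(-7\right) 9 = \left(-11193\right) 9 = -100737$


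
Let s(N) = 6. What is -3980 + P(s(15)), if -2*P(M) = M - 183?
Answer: -7783/2 ≈ -3891.5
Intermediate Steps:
P(M) = 183/2 - M/2 (P(M) = -(M - 183)/2 = -(-183 + M)/2 = 183/2 - M/2)
-3980 + P(s(15)) = -3980 + (183/2 - ½*6) = -3980 + (183/2 - 3) = -3980 + 177/2 = -7783/2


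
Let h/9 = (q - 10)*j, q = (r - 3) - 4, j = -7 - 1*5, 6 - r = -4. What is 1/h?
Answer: 1/756 ≈ 0.0013228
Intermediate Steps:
r = 10 (r = 6 - 1*(-4) = 6 + 4 = 10)
j = -12 (j = -7 - 5 = -12)
q = 3 (q = (10 - 3) - 4 = 7 - 4 = 3)
h = 756 (h = 9*((3 - 10)*(-12)) = 9*(-7*(-12)) = 9*84 = 756)
1/h = 1/756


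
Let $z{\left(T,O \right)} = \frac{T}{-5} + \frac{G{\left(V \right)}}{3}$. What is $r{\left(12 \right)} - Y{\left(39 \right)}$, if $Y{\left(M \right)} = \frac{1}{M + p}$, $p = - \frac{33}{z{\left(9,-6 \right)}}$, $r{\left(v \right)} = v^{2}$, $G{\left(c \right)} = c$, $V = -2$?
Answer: $\frac{279035}{1938} \approx 143.98$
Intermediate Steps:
$z{\left(T,O \right)} = - \frac{2}{3} - \frac{T}{5}$ ($z{\left(T,O \right)} = \frac{T}{-5} - \frac{2}{3} = T \left(- \frac{1}{5}\right) - \frac{2}{3} = - \frac{T}{5} - \frac{2}{3} = - \frac{2}{3} - \frac{T}{5}$)
$p = \frac{495}{37}$ ($p = - \frac{33}{- \frac{2}{3} - \frac{9}{5}} = - \frac{33}{- \frac{37}{15}} = \left(-33\right) \left(- \frac{15}{37}\right) = \frac{495}{37} \approx 13.378$)
$Y{\left(M \right)} = \frac{1}{\frac{495}{37} + M}$ ($Y{\left(M \right)} = \frac{1}{M + \frac{495}{37}} = \frac{1}{\frac{495}{37} + M}$)
$r{\left(12 \right)} - Y{\left(39 \right)} = 12^{2} - \frac{37}{495 + 37 \cdot 39} = 144 - \frac{37}{495 + 1443} = 144 - \frac{37}{1938} = \frac{279035}{1938}$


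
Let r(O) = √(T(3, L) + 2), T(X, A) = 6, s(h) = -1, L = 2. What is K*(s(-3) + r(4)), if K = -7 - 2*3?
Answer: 13 - 26*√2 ≈ -23.770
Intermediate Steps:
r(O) = 2*√2 (r(O) = √(6 + 2) = √8 = 2*√2)
K = -13 (K = -7 - 6 = -13)
K*(s(-3) + r(4)) = -13*(-1 + 2*√2) = 13 - 26*√2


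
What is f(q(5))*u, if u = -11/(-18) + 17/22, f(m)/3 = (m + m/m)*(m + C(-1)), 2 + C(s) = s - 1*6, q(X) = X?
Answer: -1096/11 ≈ -99.636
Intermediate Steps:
C(s) = -8 + s (C(s) = -2 + (s - 1*6) = -2 + (s - 6) = -2 + (-6 + s) = -8 + s)
f(m) = 3*(1 + m)*(-9 + m) (f(m) = 3*((m + m/m)*(m + (-8 - 1))) = 3*((m + 1)*(m - 9)) = 3*((1 + m)*(-9 + m)) = 3*(1 + m)*(-9 + m))
u = 137/99 (u = -11*(-1/18) + 17*(1/22) = 11/18 + 17/22 = 137/99 ≈ 1.3838)
f(q(5))*u = (-27 - 24*5 + 3*5²)*(137/99) = (-27 - 120 + 3*25)*(137/99) = (-27 - 120 + 75)*(137/99) = -72*137/99 = -1096/11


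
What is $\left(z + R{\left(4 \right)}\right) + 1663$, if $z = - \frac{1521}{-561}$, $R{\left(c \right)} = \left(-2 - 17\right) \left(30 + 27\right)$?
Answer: $\frac{108967}{187} \approx 582.71$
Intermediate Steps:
$R{\left(c \right)} = -1083$ ($R{\left(c \right)} = \left(-19\right) 57 = -1083$)
$z = \frac{507}{187}$ ($z = \left(-1521\right) \left(- \frac{1}{561}\right) = \frac{507}{187} \approx 2.7112$)
$\left(z + R{\left(4 \right)}\right) + 1663 = \left(\frac{507}{187} - 1083\right) + 1663 = - \frac{202014}{187} + 1663 = \frac{108967}{187}$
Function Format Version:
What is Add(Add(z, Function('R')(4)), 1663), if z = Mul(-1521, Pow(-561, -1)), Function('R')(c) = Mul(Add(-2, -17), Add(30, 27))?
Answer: Rational(108967, 187) ≈ 582.71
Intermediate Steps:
Function('R')(c) = -1083 (Function('R')(c) = Mul(-19, 57) = -1083)
z = Rational(507, 187) (z = Mul(-1521, Rational(-1, 561)) = Rational(507, 187) ≈ 2.7112)
Add(Add(z, Function('R')(4)), 1663) = Add(Add(Rational(507, 187), -1083), 1663) = Add(Rational(-202014, 187), 1663) = Rational(108967, 187)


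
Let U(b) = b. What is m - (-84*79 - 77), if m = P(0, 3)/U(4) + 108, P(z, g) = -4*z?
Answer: 6821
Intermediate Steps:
m = 108 (m = -4*0/4 + 108 = 0*(¼) + 108 = 0 + 108 = 108)
m - (-84*79 - 77) = 108 - (-84*79 - 77) = 108 - (-6636 - 77) = 108 - 1*(-6713) = 108 + 6713 = 6821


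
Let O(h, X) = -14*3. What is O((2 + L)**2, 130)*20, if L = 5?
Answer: -840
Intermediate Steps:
O(h, X) = -42
O((2 + L)**2, 130)*20 = -42*20 = -840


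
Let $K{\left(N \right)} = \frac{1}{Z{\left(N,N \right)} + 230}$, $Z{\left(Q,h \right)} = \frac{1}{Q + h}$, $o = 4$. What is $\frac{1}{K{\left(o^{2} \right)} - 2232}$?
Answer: $- \frac{7361}{16429720} \approx -0.00044803$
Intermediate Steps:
$K{\left(N \right)} = \frac{1}{230 + \frac{1}{2 N}}$ ($K{\left(N \right)} = \frac{1}{\frac{1}{N + N} + 230} = \frac{1}{\frac{1}{2 N} + 230} = \frac{1}{230 + \frac{1}{2 N}}$)
$\frac{1}{K{\left(o^{2} \right)} - 2232} = \frac{1}{\frac{2 \cdot 4^{2}}{1 + 460 \cdot 4^{2}} - 2232} = \frac{1}{2 \cdot 16 \frac{1}{1 + 460 \cdot 16} - 2232} = \frac{1}{2 \cdot 16 \frac{1}{1 + 7360} - 2232} = \frac{1}{2 \cdot 16 \cdot \frac{1}{7361} - 2232} = \frac{1}{\frac{32}{7361} - 2232} = \frac{1}{- \frac{16429720}{7361}} = - \frac{7361}{16429720}$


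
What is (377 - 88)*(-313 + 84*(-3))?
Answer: -163285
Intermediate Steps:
(377 - 88)*(-313 + 84*(-3)) = 289*(-313 - 252) = 289*(-565) = -163285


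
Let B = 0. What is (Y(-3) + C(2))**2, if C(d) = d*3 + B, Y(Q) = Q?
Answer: 9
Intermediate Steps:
C(d) = 3*d (C(d) = d*3 + 0 = 3*d + 0 = 3*d)
(Y(-3) + C(2))**2 = (-3 + 3*2)**2 = (-3 + 6)**2 = 3**2 = 9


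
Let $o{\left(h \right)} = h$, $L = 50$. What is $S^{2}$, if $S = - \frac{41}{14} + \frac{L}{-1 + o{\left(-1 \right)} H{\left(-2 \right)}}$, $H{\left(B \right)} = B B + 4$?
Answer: $\frac{1142761}{15876} \approx 71.98$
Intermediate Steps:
$H{\left(B \right)} = 4 + B^{2}$ ($H{\left(B \right)} = B^{2} + 4 = 4 + B^{2}$)
$S = - \frac{1069}{126}$ ($S = - \frac{41}{14} + \frac{50}{-1 - \left(4 + \left(-2\right)^{2}\right)} = \left(-41\right) \frac{1}{14} + \frac{50}{-1 - \left(4 + 4\right)} = - \frac{41}{14} + \frac{50}{-1 - 8} = - \frac{41}{14} + \frac{50}{-9} = - \frac{41}{14} + 50 \left(- \frac{1}{9}\right) = - \frac{41}{14} - \frac{50}{9} = - \frac{1069}{126} \approx -8.4841$)
$S^{2} = \left(- \frac{1069}{126}\right)^{2} = \frac{1142761}{15876}$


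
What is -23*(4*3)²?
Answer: -3312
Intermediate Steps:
-23*(4*3)² = -23*12² = -23*144 = -3312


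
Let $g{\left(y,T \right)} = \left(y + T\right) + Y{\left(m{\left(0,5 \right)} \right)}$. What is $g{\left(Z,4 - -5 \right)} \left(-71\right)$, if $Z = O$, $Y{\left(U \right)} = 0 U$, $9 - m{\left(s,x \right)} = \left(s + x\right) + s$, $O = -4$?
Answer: $-355$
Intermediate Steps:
$m{\left(s,x \right)} = 9 - x - 2 s$ ($m{\left(s,x \right)} = 9 - \left(\left(s + x\right) + s\right) = 9 - \left(x + 2 s\right) = 9 - x - 2 s$)
$Y{\left(U \right)} = 0$
$Z = -4$
$g{\left(y,T \right)} = T + y$ ($g{\left(y,T \right)} = \left(y + T\right) + 0 = \left(T + y\right) + 0 = T + y$)
$g{\left(Z,4 - -5 \right)} \left(-71\right) = \left(\left(4 - -5\right) - 4\right) \left(-71\right) = \left(\left(4 + 5\right) - 4\right) \left(-71\right) = \left(9 - 4\right) \left(-71\right) = 5 \left(-71\right) = -355$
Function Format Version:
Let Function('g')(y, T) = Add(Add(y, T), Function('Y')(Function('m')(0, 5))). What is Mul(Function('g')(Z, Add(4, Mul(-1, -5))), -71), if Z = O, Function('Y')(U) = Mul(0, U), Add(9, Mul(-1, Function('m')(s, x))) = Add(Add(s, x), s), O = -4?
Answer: -355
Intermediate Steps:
Function('m')(s, x) = Add(9, Mul(-1, x), Mul(-2, s)) (Function('m')(s, x) = Add(9, Mul(-1, Add(Add(s, x), s))) = Add(9, Mul(-1, Add(x, Mul(2, s)))) = Add(9, Add(Mul(-1, x), Mul(-2, s))) = Add(9, Mul(-1, x), Mul(-2, s)))
Function('Y')(U) = 0
Z = -4
Function('g')(y, T) = Add(T, y) (Function('g')(y, T) = Add(Add(y, T), 0) = Add(Add(T, y), 0) = Add(T, y))
Mul(Function('g')(Z, Add(4, Mul(-1, -5))), -71) = Mul(Add(Add(4, Mul(-1, -5)), -4), -71) = Mul(Add(Add(4, 5), -4), -71) = Mul(Add(9, -4), -71) = Mul(5, -71) = -355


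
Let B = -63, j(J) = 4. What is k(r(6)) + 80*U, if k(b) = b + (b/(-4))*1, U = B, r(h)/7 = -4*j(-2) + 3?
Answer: -20433/4 ≈ -5108.3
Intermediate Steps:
r(h) = -91 (r(h) = 7*(-4*4 + 3) = 7*(-16 + 3) = 7*(-13) = -91)
U = -63
k(b) = 3*b/4 (k(b) = b + (b*(-1/4))*1 = b - b/4*1 = b - b/4 = 3*b/4)
k(r(6)) + 80*U = (3/4)*(-91) + 80*(-63) = -273/4 - 5040 = -20433/4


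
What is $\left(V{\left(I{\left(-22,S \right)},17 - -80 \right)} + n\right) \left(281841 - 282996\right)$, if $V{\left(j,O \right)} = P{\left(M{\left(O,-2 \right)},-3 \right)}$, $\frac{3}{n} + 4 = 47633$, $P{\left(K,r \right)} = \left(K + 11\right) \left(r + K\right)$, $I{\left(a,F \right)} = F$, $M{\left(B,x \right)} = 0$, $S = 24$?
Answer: $\frac{1815375870}{47629} \approx 38115.0$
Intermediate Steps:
$P{\left(K,r \right)} = \left(11 + K\right) \left(K + r\right)$
$n = \frac{3}{47629}$ ($n = \frac{3}{-4 + 47633} = \frac{3}{47629} \approx 6.2987 \cdot 10^{-5}$)
$V{\left(j,O \right)} = -33$ ($V{\left(j,O \right)} = 0^{2} + 11 \cdot 0 + 11 \left(-3\right) + 0 \left(-3\right) = 0 + 0 - 33 + 0 = -33$)
$\left(V{\left(I{\left(-22,S \right)},17 - -80 \right)} + n\right) \left(281841 - 282996\right) = \left(-33 + \frac{3}{47629}\right) \left(281841 - 282996\right) = \left(- \frac{1571754}{47629}\right) \left(-1155\right) = \frac{1815375870}{47629}$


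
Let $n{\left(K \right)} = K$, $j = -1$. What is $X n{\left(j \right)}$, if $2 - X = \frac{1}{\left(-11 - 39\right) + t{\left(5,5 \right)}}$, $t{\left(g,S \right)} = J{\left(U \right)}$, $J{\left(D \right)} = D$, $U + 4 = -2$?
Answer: $- \frac{113}{56} \approx -2.0179$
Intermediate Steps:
$U = -6$ ($U = -4 - 2 = -6$)
$t{\left(g,S \right)} = -6$
$X = \frac{113}{56}$ ($X = 2 - \frac{1}{\left(-11 - 39\right) - 6} = 2 - \frac{1}{-50 - 6} = 2 - \frac{1}{-56} = 2 - - \frac{1}{56} = 2 + \frac{1}{56} = \frac{113}{56} \approx 2.0179$)
$X n{\left(j \right)} = \frac{113}{56} \left(-1\right) = - \frac{113}{56}$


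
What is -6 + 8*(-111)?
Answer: -894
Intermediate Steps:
-6 + 8*(-111) = -6 - 888 = -894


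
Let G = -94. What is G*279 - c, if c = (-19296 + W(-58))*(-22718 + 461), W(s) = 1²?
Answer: -429475041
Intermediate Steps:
W(s) = 1
c = 429448815 (c = (-19296 + 1)*(-22718 + 461) = -19295*(-22257) = 429448815)
G*279 - c = -94*279 - 1*429448815 = -26226 - 429448815 = -429475041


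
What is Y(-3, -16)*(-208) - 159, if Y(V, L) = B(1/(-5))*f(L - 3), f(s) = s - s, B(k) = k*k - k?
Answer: -159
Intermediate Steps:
B(k) = k² - k
f(s) = 0
Y(V, L) = 0 (Y(V, L) = ((-1 + 1/(-5))/(-5))*0 = -(-1 - ⅕)/5*0 = -⅕*(-6/5)*0 = (6/25)*0 = 0)
Y(-3, -16)*(-208) - 159 = 0*(-208) - 159 = 0 - 159 = -159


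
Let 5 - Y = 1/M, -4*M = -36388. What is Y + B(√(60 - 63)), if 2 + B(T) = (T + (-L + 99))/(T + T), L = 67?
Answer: 63677/18194 - 16*I*√3/3 ≈ 3.4999 - 9.2376*I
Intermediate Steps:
M = 9097 (M = -¼*(-36388) = 9097)
Y = 45484/9097 (Y = 5 - 1/9097 = 45484/9097 ≈ 4.9999)
B(T) = -2 + (32 + T)/(2*T) (B(T) = -2 + (T + (-1*67 + 99))/(T + T) = -2 + (T + (-67 + 99))/((2*T)) = -2 + (T + 32)*(1/(2*T)) = -2 + (32 + T)*(1/(2*T)) = -2 + (32 + T)/(2*T))
Y + B(√(60 - 63)) = 45484/9097 + (-3/2 + 16/(√(60 - 63))) = 45484/9097 + (-3/2 + 16/(√(-3))) = 45484/9097 + (-3/2 + 16/((I*√3))) = 45484/9097 + (-3/2 + 16*(-I*√3/3)) = 45484/9097 + (-3/2 - 16*I*√3/3) = 63677/18194 - 16*I*√3/3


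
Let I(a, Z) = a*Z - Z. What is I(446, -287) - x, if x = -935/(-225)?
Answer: -5747362/45 ≈ -1.2772e+5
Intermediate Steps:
I(a, Z) = -Z + Z*a (I(a, Z) = Z*a - Z = -Z + Z*a)
x = 187/45 (x = -935*(-1/225) = 187/45 ≈ 4.1556)
I(446, -287) - x = -287*(-1 + 446) - 1*187/45 = -287*445 - 187/45 = -127715 - 187/45 = -5747362/45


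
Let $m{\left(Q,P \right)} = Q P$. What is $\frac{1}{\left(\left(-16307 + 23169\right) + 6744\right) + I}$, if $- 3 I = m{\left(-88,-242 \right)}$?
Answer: $\frac{3}{19522} \approx 0.00015367$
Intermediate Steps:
$m{\left(Q,P \right)} = P Q$
$I = - \frac{21296}{3}$ ($I = - \frac{\left(-242\right) \left(-88\right)}{3} = \left(- \frac{1}{3}\right) 21296 = - \frac{21296}{3} \approx -7098.7$)
$\frac{1}{\left(\left(-16307 + 23169\right) + 6744\right) + I} = \frac{1}{\left(\left(-16307 + 23169\right) + 6744\right) - \frac{21296}{3}} = \frac{1}{\left(6862 + 6744\right) - \frac{21296}{3}} = \frac{1}{13606 - \frac{21296}{3}} = \frac{1}{\frac{19522}{3}} = \frac{3}{19522}$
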